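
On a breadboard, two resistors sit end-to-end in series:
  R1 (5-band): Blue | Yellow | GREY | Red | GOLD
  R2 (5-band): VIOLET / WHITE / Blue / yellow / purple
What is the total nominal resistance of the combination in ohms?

R1: blue, yellow, grey → 648; red ×10^2 → 64800 Ω.
R2: violet, white, blue → 796; yellow ×10^4 → 7960000 Ω.
Series: 64800 + 7960000 = 8024800 Ω.

8024800 Ω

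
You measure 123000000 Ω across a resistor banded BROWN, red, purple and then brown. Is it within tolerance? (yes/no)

no

Brown → 1 (first significant figure)
Red → 2 (second significant figure)
Violet → ×10^7 multiplier
Brown → ±1% tolerance
12 × 10000000 = 120000000 Ω
Allowed range: 118800000 Ω to 121200000 Ω.
123000000 Ω lies outside that range.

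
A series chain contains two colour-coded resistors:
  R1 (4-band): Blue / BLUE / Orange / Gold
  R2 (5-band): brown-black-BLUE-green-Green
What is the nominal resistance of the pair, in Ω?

10666000 Ω

R1: blue, blue → 66; orange ×10^3 → 66000 Ω.
R2: brown, black, blue → 106; green ×10^5 → 10600000 Ω.
Series: 66000 + 10600000 = 10666000 Ω.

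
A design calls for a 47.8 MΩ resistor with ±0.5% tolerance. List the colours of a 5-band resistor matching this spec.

yellow, violet, grey, green, green

47800000 Ω = 478 × 10^5.
4 → yellow
7 → violet
8 → grey
Multiplier 10^5 → green.
±0.5% tolerance → green.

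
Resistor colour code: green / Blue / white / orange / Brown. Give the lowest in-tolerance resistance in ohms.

Green → 5 (first significant figure)
Blue → 6 (second significant figure)
White → 9 (third significant figure)
Orange → ×10^3 multiplier
Brown → ±1% tolerance
569 × 1000 = 569000 Ω
Lowest = 569000 × (1 − 1/100) = 563310 Ω.

563310 Ω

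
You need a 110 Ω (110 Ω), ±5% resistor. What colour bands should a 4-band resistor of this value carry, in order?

brown, brown, brown, gold

110 Ω = 11 × 10^1.
1 → brown
1 → brown
Multiplier 10^1 → brown.
±5% tolerance → gold.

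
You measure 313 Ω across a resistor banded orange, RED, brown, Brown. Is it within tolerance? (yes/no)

no

Orange → 3 (first significant figure)
Red → 2 (second significant figure)
Brown → ×10 multiplier
Brown → ±1% tolerance
32 × 10 = 320 Ω
Allowed range: 316.8 Ω to 323.2 Ω.
313 Ω lies outside that range.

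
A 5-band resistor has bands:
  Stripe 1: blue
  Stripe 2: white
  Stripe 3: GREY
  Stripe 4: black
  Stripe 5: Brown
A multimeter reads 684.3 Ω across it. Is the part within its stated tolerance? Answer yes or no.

no

Blue → 6 (first significant figure)
White → 9 (second significant figure)
Grey → 8 (third significant figure)
Black → ×1 multiplier
Brown → ±1% tolerance
698 × 1 = 698 Ω
Allowed range: 691.02 Ω to 704.98 Ω.
684.3 Ω lies outside that range.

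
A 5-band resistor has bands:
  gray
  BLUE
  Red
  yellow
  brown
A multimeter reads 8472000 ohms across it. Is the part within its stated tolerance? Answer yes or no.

no

Grey → 8 (first significant figure)
Blue → 6 (second significant figure)
Red → 2 (third significant figure)
Yellow → ×10^4 multiplier
Brown → ±1% tolerance
862 × 10000 = 8620000 Ω
Allowed range: 8533800 Ω to 8706200 Ω.
8472000 ohms lies outside that range.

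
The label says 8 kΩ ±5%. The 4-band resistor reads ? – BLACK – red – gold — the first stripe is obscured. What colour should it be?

8000 Ω = 80 × 10^2.
The first band gives digit 8 of the significand, and 8 is grey.

grey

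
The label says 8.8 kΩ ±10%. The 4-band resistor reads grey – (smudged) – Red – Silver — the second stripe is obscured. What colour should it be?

8800 Ω = 88 × 10^2.
The second band gives digit 8 of the significand, and 8 is grey.

grey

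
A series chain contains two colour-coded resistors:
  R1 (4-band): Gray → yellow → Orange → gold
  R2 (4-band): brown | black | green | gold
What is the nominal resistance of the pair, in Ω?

1084000 Ω

R1: grey, yellow → 84; orange ×10^3 → 84000 Ω.
R2: brown, black → 10; green ×10^5 → 1000000 Ω.
Series: 84000 + 1000000 = 1084000 Ω.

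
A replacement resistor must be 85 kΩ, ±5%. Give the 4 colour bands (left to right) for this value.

85000 Ω = 85 × 10^3.
8 → grey
5 → green
Multiplier 10^3 → orange.
±5% tolerance → gold.

grey, green, orange, gold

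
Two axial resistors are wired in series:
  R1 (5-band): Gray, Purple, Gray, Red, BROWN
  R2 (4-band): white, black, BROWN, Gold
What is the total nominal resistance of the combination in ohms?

88700 Ω

R1: grey, violet, grey → 878; red ×10^2 → 87800 Ω.
R2: white, black → 90; brown ×10 → 900 Ω.
Series: 87800 + 900 = 88700 Ω.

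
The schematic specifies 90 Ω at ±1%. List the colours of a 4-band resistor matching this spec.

white, black, black, brown

90 Ω = 90 × 10^0.
9 → white
0 → black
Multiplier 10^0 → black.
±1% tolerance → brown.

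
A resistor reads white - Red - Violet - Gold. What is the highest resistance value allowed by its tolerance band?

White → 9 (first significant figure)
Red → 2 (second significant figure)
Violet → ×10^7 multiplier
Gold → ±5% tolerance
92 × 10000000 = 920000000 Ω
Highest = 920000000 × (1 + 5/100) = 966000000 Ω.

966000000 Ω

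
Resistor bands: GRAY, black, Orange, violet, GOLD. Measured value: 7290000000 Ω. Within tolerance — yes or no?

no

Grey → 8 (first significant figure)
Black → 0 (second significant figure)
Orange → 3 (third significant figure)
Violet → ×10^7 multiplier
Gold → ±5% tolerance
803 × 10000000 = 8030000000 Ω
Allowed range: 7628500000 Ω to 8431500000 Ω.
7290000000 Ω lies outside that range.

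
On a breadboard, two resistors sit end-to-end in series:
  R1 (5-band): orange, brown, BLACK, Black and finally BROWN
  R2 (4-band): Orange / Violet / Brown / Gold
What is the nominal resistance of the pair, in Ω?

680 Ω

R1: orange, brown, black → 310; black ×1 → 310 Ω.
R2: orange, violet → 37; brown ×10 → 370 Ω.
Series: 310 + 370 = 680 Ω.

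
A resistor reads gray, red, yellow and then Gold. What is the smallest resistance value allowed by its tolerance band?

779000 Ω

Grey → 8 (first significant figure)
Red → 2 (second significant figure)
Yellow → ×10^4 multiplier
Gold → ±5% tolerance
82 × 10000 = 820000 Ω
Smallest = 820000 × (1 − 5/100) = 779000 Ω.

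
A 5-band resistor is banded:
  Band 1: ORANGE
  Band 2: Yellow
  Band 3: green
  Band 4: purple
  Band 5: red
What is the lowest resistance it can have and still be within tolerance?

Orange → 3 (first significant figure)
Yellow → 4 (second significant figure)
Green → 5 (third significant figure)
Violet → ×10^7 multiplier
Red → ±2% tolerance
345 × 10000000 = 3450000000 Ω
Lowest = 3450000000 × (1 − 2/100) = 3381000000 Ω.

3381000000 Ω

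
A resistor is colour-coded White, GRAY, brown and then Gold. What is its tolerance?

±5%

The last band, gold, is the tolerance band.
Gold corresponds to ±5%.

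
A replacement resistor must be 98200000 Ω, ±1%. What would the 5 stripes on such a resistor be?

98200000 Ω = 982 × 10^5.
9 → white
8 → grey
2 → red
Multiplier 10^5 → green.
±1% tolerance → brown.

white, grey, red, green, brown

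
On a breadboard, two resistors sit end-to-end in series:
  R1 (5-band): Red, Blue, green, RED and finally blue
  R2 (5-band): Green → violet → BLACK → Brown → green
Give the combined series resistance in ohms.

R1: red, blue, green → 265; red ×10^2 → 26500 Ω.
R2: green, violet, black → 570; brown ×10 → 5700 Ω.
Series: 26500 + 5700 = 32200 Ω.

32200 Ω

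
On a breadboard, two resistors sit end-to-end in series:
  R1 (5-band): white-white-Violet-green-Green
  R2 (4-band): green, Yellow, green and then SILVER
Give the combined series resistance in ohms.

105100000 Ω

R1: white, white, violet → 997; green ×10^5 → 99700000 Ω.
R2: green, yellow → 54; green ×10^5 → 5400000 Ω.
Series: 99700000 + 5400000 = 105100000 Ω.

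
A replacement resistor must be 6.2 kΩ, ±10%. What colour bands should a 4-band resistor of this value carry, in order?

6200 Ω = 62 × 10^2.
6 → blue
2 → red
Multiplier 10^2 → red.
±10% tolerance → silver.

blue, red, red, silver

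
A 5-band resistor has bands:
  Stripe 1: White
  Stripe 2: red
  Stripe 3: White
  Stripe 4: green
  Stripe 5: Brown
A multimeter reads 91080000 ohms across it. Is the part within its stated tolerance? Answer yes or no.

no

White → 9 (first significant figure)
Red → 2 (second significant figure)
White → 9 (third significant figure)
Green → ×10^5 multiplier
Brown → ±1% tolerance
929 × 100000 = 92900000 Ω
Allowed range: 91971000 Ω to 93829000 Ω.
91080000 ohms lies outside that range.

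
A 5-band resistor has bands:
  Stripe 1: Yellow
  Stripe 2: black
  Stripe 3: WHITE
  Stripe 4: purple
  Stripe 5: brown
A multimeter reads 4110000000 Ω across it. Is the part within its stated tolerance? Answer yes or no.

Yellow → 4 (first significant figure)
Black → 0 (second significant figure)
White → 9 (third significant figure)
Violet → ×10^7 multiplier
Brown → ±1% tolerance
409 × 10000000 = 4090000000 Ω
Allowed range: 4049100000 Ω to 4130900000 Ω.
4110000000 Ω lies inside that range.

yes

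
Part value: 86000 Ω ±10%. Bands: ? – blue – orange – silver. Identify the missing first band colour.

86000 Ω = 86 × 10^3.
The first band gives digit 8 of the significand, and 8 is grey.

grey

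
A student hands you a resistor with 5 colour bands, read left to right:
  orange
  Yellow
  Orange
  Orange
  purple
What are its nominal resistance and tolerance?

343000 Ω ±0.1%

Orange → 3 (first significant figure)
Yellow → 4 (second significant figure)
Orange → 3 (third significant figure)
Orange → ×10^3 multiplier
Violet → ±0.1% tolerance
343 × 1000 = 343000 Ω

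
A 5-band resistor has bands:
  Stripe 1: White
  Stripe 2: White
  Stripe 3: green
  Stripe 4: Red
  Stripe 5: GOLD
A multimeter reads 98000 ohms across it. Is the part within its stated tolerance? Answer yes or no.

White → 9 (first significant figure)
White → 9 (second significant figure)
Green → 5 (third significant figure)
Red → ×10^2 multiplier
Gold → ±5% tolerance
995 × 100 = 99500 Ω
Allowed range: 94525 Ω to 104475 Ω.
98000 ohms lies inside that range.

yes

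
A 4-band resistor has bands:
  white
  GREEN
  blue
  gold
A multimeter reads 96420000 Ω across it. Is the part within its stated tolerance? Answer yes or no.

yes

White → 9 (first significant figure)
Green → 5 (second significant figure)
Blue → ×10^6 multiplier
Gold → ±5% tolerance
95 × 1000000 = 95000000 Ω
Allowed range: 90250000 Ω to 99750000 Ω.
96420000 Ω lies inside that range.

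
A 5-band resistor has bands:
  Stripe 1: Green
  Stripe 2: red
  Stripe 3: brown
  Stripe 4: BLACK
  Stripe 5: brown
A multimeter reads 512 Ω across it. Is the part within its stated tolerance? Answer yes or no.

Green → 5 (first significant figure)
Red → 2 (second significant figure)
Brown → 1 (third significant figure)
Black → ×1 multiplier
Brown → ±1% tolerance
521 × 1 = 521 Ω
Allowed range: 515.79 Ω to 526.21 Ω.
512 Ω lies outside that range.

no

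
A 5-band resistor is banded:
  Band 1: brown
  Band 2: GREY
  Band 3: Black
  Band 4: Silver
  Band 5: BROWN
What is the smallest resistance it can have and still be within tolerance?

Brown → 1 (first significant figure)
Grey → 8 (second significant figure)
Black → 0 (third significant figure)
Silver → ×0.01 multiplier
Brown → ±1% tolerance
180 × 0.01 = 1.8 Ω
Smallest = 1.8 × (1 − 1/100) = 1.782 Ω.

1.782 Ω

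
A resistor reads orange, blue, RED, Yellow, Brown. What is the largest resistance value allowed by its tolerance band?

Orange → 3 (first significant figure)
Blue → 6 (second significant figure)
Red → 2 (third significant figure)
Yellow → ×10^4 multiplier
Brown → ±1% tolerance
362 × 10000 = 3620000 Ω
Largest = 3620000 × (1 + 1/100) = 3656200 Ω.

3656200 Ω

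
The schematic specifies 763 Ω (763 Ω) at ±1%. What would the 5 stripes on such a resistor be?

763 Ω = 763 × 10^0.
7 → violet
6 → blue
3 → orange
Multiplier 10^0 → black.
±1% tolerance → brown.

violet, blue, orange, black, brown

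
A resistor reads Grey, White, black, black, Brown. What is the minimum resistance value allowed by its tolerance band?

881.1 Ω

Grey → 8 (first significant figure)
White → 9 (second significant figure)
Black → 0 (third significant figure)
Black → ×1 multiplier
Brown → ±1% tolerance
890 × 1 = 890 Ω
Minimum = 890 × (1 − 1/100) = 881.1 Ω.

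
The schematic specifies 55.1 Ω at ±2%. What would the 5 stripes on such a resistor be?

55.1 Ω = 551 × 10^-1.
5 → green
5 → green
1 → brown
Multiplier 10^-1 → gold.
±2% tolerance → red.

green, green, brown, gold, red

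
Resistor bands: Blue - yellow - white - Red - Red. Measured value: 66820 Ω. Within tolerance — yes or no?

no

Blue → 6 (first significant figure)
Yellow → 4 (second significant figure)
White → 9 (third significant figure)
Red → ×10^2 multiplier
Red → ±2% tolerance
649 × 100 = 64900 Ω
Allowed range: 63602 Ω to 66198 Ω.
66820 Ω lies outside that range.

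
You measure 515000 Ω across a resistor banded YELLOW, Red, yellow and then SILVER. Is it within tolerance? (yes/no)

Yellow → 4 (first significant figure)
Red → 2 (second significant figure)
Yellow → ×10^4 multiplier
Silver → ±10% tolerance
42 × 10000 = 420000 Ω
Allowed range: 378000 Ω to 462000 Ω.
515000 Ω lies outside that range.

no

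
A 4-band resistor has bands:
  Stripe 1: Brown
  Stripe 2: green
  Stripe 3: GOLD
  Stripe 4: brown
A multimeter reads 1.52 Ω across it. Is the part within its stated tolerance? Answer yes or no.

Brown → 1 (first significant figure)
Green → 5 (second significant figure)
Gold → ×0.1 multiplier
Brown → ±1% tolerance
15 × 0.1 = 1.5 Ω
Allowed range: 1.485 Ω to 1.515 Ω.
1.52 Ω lies outside that range.

no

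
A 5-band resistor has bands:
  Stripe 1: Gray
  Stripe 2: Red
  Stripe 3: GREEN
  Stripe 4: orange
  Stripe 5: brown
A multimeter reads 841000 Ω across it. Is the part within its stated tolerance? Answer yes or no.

Grey → 8 (first significant figure)
Red → 2 (second significant figure)
Green → 5 (third significant figure)
Orange → ×10^3 multiplier
Brown → ±1% tolerance
825 × 1000 = 825000 Ω
Allowed range: 816750 Ω to 833250 Ω.
841000 Ω lies outside that range.

no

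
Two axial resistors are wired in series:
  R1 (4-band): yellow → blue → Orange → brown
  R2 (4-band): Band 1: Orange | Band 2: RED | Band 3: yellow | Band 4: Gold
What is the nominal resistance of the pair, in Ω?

366000 Ω

R1: yellow, blue → 46; orange ×10^3 → 46000 Ω.
R2: orange, red → 32; yellow ×10^4 → 320000 Ω.
Series: 46000 + 320000 = 366000 Ω.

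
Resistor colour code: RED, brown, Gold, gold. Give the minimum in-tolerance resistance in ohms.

Red → 2 (first significant figure)
Brown → 1 (second significant figure)
Gold → ×0.1 multiplier
Gold → ±5% tolerance
21 × 0.1 = 2.1 Ω
Minimum = 2.1 × (1 − 5/100) = 1.995 Ω.

1.995 Ω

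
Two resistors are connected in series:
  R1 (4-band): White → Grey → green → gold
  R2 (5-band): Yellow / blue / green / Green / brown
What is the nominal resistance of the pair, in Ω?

56300000 Ω

R1: white, grey → 98; green ×10^5 → 9800000 Ω.
R2: yellow, blue, green → 465; green ×10^5 → 46500000 Ω.
Series: 9800000 + 46500000 = 56300000 Ω.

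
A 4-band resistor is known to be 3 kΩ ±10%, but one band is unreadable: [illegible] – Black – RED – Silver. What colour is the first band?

orange

3000 Ω = 30 × 10^2.
The first band gives digit 3 of the significand, and 3 is orange.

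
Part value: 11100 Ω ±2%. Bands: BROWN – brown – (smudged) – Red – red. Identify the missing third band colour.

brown

11100 Ω = 111 × 10^2.
The third band gives digit 1 of the significand, and 1 is brown.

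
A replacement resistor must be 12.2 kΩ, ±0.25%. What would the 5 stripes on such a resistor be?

brown, red, red, red, blue

12200 Ω = 122 × 10^2.
1 → brown
2 → red
2 → red
Multiplier 10^2 → red.
±0.25% tolerance → blue.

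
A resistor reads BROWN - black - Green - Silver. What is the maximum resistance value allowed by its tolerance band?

Brown → 1 (first significant figure)
Black → 0 (second significant figure)
Green → ×10^5 multiplier
Silver → ±10% tolerance
10 × 100000 = 1000000 Ω
Maximum = 1000000 × (1 + 10/100) = 1100000 Ω.

1100000 Ω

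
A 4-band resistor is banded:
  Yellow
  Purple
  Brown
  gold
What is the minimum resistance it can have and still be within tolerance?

Yellow → 4 (first significant figure)
Violet → 7 (second significant figure)
Brown → ×10 multiplier
Gold → ±5% tolerance
47 × 10 = 470 Ω
Minimum = 470 × (1 − 5/100) = 446.5 Ω.

446.5 Ω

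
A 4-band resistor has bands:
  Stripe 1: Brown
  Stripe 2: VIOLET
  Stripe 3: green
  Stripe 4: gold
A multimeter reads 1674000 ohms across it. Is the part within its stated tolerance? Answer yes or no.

yes

Brown → 1 (first significant figure)
Violet → 7 (second significant figure)
Green → ×10^5 multiplier
Gold → ±5% tolerance
17 × 100000 = 1700000 Ω
Allowed range: 1615000 Ω to 1785000 Ω.
1674000 ohms lies inside that range.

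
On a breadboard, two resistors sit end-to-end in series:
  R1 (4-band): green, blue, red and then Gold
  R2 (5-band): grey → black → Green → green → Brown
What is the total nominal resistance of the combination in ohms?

R1: green, blue → 56; red ×10^2 → 5600 Ω.
R2: grey, black, green → 805; green ×10^5 → 80500000 Ω.
Series: 5600 + 80500000 = 80505600 Ω.

80505600 Ω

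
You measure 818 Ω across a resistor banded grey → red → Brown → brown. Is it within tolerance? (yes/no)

Grey → 8 (first significant figure)
Red → 2 (second significant figure)
Brown → ×10 multiplier
Brown → ±1% tolerance
82 × 10 = 820 Ω
Allowed range: 811.8 Ω to 828.2 Ω.
818 Ω lies inside that range.

yes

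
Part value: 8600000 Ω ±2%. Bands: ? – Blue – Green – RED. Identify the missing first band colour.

grey

8600000 Ω = 86 × 10^5.
The first band gives digit 8 of the significand, and 8 is grey.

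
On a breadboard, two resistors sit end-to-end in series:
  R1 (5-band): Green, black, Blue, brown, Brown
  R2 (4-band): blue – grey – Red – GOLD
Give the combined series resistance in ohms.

R1: green, black, blue → 506; brown ×10 → 5060 Ω.
R2: blue, grey → 68; red ×10^2 → 6800 Ω.
Series: 5060 + 6800 = 11860 Ω.

11860 Ω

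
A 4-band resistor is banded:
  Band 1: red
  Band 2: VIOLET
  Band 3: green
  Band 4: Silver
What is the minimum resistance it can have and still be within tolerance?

2430000 Ω

Red → 2 (first significant figure)
Violet → 7 (second significant figure)
Green → ×10^5 multiplier
Silver → ±10% tolerance
27 × 100000 = 2700000 Ω
Minimum = 2700000 × (1 − 10/100) = 2430000 Ω.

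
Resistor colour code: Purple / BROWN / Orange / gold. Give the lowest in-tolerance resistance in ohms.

Violet → 7 (first significant figure)
Brown → 1 (second significant figure)
Orange → ×10^3 multiplier
Gold → ±5% tolerance
71 × 1000 = 71000 Ω
Lowest = 71000 × (1 − 5/100) = 67450 Ω.

67450 Ω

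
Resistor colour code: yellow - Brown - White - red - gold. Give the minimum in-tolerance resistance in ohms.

39805 Ω

Yellow → 4 (first significant figure)
Brown → 1 (second significant figure)
White → 9 (third significant figure)
Red → ×10^2 multiplier
Gold → ±5% tolerance
419 × 100 = 41900 Ω
Minimum = 41900 × (1 − 5/100) = 39805 Ω.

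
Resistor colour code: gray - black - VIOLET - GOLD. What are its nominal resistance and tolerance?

Grey → 8 (first significant figure)
Black → 0 (second significant figure)
Violet → ×10^7 multiplier
Gold → ±5% tolerance
80 × 10000000 = 800000000 Ω

800000000 Ω ±5%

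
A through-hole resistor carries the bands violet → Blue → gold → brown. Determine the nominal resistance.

7.6 Ω

Violet → 7 (first significant figure)
Blue → 6 (second significant figure)
Gold → ×0.1 multiplier
76 × 0.1 = 7.6 Ω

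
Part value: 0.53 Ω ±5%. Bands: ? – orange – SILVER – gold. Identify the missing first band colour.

0.53 Ω = 53 × 10^-2.
The first band gives digit 5 of the significand, and 5 is green.

green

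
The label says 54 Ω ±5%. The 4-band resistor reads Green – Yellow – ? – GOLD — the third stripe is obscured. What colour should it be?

54 Ω = 54 × 10^0.
The third band is the multiplier, 10^0, which is black.

black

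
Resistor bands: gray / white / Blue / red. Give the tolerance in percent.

The last band, red, is the tolerance band.
Red corresponds to ±2%.

±2%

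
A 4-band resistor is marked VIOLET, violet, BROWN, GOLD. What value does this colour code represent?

Violet → 7 (first significant figure)
Violet → 7 (second significant figure)
Brown → ×10 multiplier
77 × 10 = 770 Ω

770 Ω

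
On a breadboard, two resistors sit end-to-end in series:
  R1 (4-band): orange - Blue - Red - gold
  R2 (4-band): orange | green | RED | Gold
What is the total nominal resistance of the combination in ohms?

7100 Ω

R1: orange, blue → 36; red ×10^2 → 3600 Ω.
R2: orange, green → 35; red ×10^2 → 3500 Ω.
Series: 3600 + 3500 = 7100 Ω.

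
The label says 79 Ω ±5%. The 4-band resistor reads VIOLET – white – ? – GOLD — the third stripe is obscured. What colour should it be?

79 Ω = 79 × 10^0.
The third band is the multiplier, 10^0, which is black.

black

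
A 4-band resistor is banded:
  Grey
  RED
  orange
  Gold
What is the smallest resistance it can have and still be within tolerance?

77900 Ω

Grey → 8 (first significant figure)
Red → 2 (second significant figure)
Orange → ×10^3 multiplier
Gold → ±5% tolerance
82 × 1000 = 82000 Ω
Smallest = 82000 × (1 − 5/100) = 77900 Ω.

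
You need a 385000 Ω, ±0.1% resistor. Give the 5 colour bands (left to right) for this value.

385000 Ω = 385 × 10^3.
3 → orange
8 → grey
5 → green
Multiplier 10^3 → orange.
±0.1% tolerance → violet.

orange, grey, green, orange, violet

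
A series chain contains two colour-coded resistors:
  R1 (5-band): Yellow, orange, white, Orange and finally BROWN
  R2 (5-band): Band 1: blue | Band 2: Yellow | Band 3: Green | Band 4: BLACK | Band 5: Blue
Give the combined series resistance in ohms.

439645 Ω

R1: yellow, orange, white → 439; orange ×10^3 → 439000 Ω.
R2: blue, yellow, green → 645; black ×1 → 645 Ω.
Series: 439000 + 645 = 439645 Ω.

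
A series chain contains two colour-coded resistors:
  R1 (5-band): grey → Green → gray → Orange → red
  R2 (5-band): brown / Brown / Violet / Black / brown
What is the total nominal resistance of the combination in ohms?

R1: grey, green, grey → 858; orange ×10^3 → 858000 Ω.
R2: brown, brown, violet → 117; black ×1 → 117 Ω.
Series: 858000 + 117 = 858117 Ω.

858117 Ω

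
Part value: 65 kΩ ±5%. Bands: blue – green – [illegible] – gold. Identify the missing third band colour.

65000 Ω = 65 × 10^3.
The third band is the multiplier, 10^3, which is orange.

orange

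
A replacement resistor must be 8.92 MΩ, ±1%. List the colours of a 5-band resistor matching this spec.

grey, white, red, yellow, brown

8920000 Ω = 892 × 10^4.
8 → grey
9 → white
2 → red
Multiplier 10^4 → yellow.
±1% tolerance → brown.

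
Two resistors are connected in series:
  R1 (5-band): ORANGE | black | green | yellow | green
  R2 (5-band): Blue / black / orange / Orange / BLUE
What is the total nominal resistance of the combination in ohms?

3653000 Ω

R1: orange, black, green → 305; yellow ×10^4 → 3050000 Ω.
R2: blue, black, orange → 603; orange ×10^3 → 603000 Ω.
Series: 3050000 + 603000 = 3653000 Ω.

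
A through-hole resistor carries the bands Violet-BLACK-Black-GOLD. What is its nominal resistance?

70 Ω

Violet → 7 (first significant figure)
Black → 0 (second significant figure)
Black → ×1 multiplier
70 × 1 = 70 Ω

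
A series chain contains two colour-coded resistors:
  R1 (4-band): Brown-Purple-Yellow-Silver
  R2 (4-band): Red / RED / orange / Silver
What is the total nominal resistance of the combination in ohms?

192000 Ω

R1: brown, violet → 17; yellow ×10^4 → 170000 Ω.
R2: red, red → 22; orange ×10^3 → 22000 Ω.
Series: 170000 + 22000 = 192000 Ω.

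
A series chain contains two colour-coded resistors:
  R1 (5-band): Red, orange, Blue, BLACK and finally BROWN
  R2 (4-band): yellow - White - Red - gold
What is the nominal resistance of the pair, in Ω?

5136 Ω

R1: red, orange, blue → 236; black ×1 → 236 Ω.
R2: yellow, white → 49; red ×10^2 → 4900 Ω.
Series: 236 + 4900 = 5136 Ω.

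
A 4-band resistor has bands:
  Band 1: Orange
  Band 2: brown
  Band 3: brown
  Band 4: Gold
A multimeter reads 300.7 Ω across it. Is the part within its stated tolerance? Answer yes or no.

yes

Orange → 3 (first significant figure)
Brown → 1 (second significant figure)
Brown → ×10 multiplier
Gold → ±5% tolerance
31 × 10 = 310 Ω
Allowed range: 294.5 Ω to 325.5 Ω.
300.7 Ω lies inside that range.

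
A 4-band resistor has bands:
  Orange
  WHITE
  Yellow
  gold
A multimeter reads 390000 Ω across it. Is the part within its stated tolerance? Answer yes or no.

Orange → 3 (first significant figure)
White → 9 (second significant figure)
Yellow → ×10^4 multiplier
Gold → ±5% tolerance
39 × 10000 = 390000 Ω
Allowed range: 370500 Ω to 409500 Ω.
390000 Ω lies inside that range.

yes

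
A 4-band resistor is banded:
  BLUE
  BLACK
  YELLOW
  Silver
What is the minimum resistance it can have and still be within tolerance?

540000 Ω

Blue → 6 (first significant figure)
Black → 0 (second significant figure)
Yellow → ×10^4 multiplier
Silver → ±10% tolerance
60 × 10000 = 600000 Ω
Minimum = 600000 × (1 − 10/100) = 540000 Ω.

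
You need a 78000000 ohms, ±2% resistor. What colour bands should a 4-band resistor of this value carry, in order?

78000000 Ω = 78 × 10^6.
7 → violet
8 → grey
Multiplier 10^6 → blue.
±2% tolerance → red.

violet, grey, blue, red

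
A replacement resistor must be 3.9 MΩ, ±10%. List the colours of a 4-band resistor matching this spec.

3900000 Ω = 39 × 10^5.
3 → orange
9 → white
Multiplier 10^5 → green.
±10% tolerance → silver.

orange, white, green, silver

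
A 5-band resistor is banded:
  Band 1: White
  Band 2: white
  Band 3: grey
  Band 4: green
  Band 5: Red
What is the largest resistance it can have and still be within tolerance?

White → 9 (first significant figure)
White → 9 (second significant figure)
Grey → 8 (third significant figure)
Green → ×10^5 multiplier
Red → ±2% tolerance
998 × 100000 = 99800000 Ω
Largest = 99800000 × (1 + 2/100) = 101796000 Ω.

101796000 Ω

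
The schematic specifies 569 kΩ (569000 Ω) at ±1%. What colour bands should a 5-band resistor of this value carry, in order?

green, blue, white, orange, brown

569000 Ω = 569 × 10^3.
5 → green
6 → blue
9 → white
Multiplier 10^3 → orange.
±1% tolerance → brown.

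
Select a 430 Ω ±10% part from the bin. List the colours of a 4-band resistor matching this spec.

yellow, orange, brown, silver

430 Ω = 43 × 10^1.
4 → yellow
3 → orange
Multiplier 10^1 → brown.
±10% tolerance → silver.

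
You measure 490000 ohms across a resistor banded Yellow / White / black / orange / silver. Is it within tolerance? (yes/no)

Yellow → 4 (first significant figure)
White → 9 (second significant figure)
Black → 0 (third significant figure)
Orange → ×10^3 multiplier
Silver → ±10% tolerance
490 × 1000 = 490000 Ω
Allowed range: 441000 Ω to 539000 Ω.
490000 ohms lies inside that range.

yes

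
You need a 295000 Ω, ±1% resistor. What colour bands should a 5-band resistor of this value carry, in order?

red, white, green, orange, brown

295000 Ω = 295 × 10^3.
2 → red
9 → white
5 → green
Multiplier 10^3 → orange.
±1% tolerance → brown.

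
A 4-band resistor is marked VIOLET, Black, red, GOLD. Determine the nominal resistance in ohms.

7000 Ω

Violet → 7 (first significant figure)
Black → 0 (second significant figure)
Red → ×10^2 multiplier
70 × 100 = 7000 Ω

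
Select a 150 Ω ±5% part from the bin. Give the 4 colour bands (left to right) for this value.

brown, green, brown, gold

150 Ω = 15 × 10^1.
1 → brown
5 → green
Multiplier 10^1 → brown.
±5% tolerance → gold.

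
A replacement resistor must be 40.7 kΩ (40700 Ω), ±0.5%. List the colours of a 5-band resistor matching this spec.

40700 Ω = 407 × 10^2.
4 → yellow
0 → black
7 → violet
Multiplier 10^2 → red.
±0.5% tolerance → green.

yellow, black, violet, red, green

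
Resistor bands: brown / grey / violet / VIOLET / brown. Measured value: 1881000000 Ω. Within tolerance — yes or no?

Brown → 1 (first significant figure)
Grey → 8 (second significant figure)
Violet → 7 (third significant figure)
Violet → ×10^7 multiplier
Brown → ±1% tolerance
187 × 10000000 = 1870000000 Ω
Allowed range: 1851300000 Ω to 1888700000 Ω.
1881000000 Ω lies inside that range.

yes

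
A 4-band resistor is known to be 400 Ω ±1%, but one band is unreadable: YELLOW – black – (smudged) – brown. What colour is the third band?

brown

400 Ω = 40 × 10^1.
The third band is the multiplier, 10^1, which is brown.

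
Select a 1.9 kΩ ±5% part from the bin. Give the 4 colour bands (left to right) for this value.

1900 Ω = 19 × 10^2.
1 → brown
9 → white
Multiplier 10^2 → red.
±5% tolerance → gold.

brown, white, red, gold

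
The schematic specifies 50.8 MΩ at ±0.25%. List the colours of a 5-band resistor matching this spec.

50800000 Ω = 508 × 10^5.
5 → green
0 → black
8 → grey
Multiplier 10^5 → green.
±0.25% tolerance → blue.

green, black, grey, green, blue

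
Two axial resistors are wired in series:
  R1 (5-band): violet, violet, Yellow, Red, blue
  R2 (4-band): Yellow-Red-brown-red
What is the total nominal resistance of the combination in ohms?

77820 Ω

R1: violet, violet, yellow → 774; red ×10^2 → 77400 Ω.
R2: yellow, red → 42; brown ×10 → 420 Ω.
Series: 77400 + 420 = 77820 Ω.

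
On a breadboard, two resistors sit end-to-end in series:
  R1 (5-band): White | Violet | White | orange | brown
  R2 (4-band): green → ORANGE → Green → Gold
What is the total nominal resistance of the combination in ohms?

R1: white, violet, white → 979; orange ×10^3 → 979000 Ω.
R2: green, orange → 53; green ×10^5 → 5300000 Ω.
Series: 979000 + 5300000 = 6279000 Ω.

6279000 Ω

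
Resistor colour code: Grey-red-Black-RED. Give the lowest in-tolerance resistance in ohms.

80.36 Ω

Grey → 8 (first significant figure)
Red → 2 (second significant figure)
Black → ×1 multiplier
Red → ±2% tolerance
82 × 1 = 82 Ω
Lowest = 82 × (1 − 2/100) = 80.36 Ω.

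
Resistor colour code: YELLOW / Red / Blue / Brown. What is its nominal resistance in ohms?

Yellow → 4 (first significant figure)
Red → 2 (second significant figure)
Blue → ×10^6 multiplier
42 × 1000000 = 42000000 Ω

42000000 Ω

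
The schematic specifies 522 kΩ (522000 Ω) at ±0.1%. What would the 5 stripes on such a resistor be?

green, red, red, orange, violet

522000 Ω = 522 × 10^3.
5 → green
2 → red
2 → red
Multiplier 10^3 → orange.
±0.1% tolerance → violet.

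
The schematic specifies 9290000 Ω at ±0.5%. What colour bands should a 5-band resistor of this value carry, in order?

9290000 Ω = 929 × 10^4.
9 → white
2 → red
9 → white
Multiplier 10^4 → yellow.
±0.5% tolerance → green.

white, red, white, yellow, green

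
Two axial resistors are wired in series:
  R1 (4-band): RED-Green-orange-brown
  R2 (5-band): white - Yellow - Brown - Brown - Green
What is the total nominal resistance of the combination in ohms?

34410 Ω

R1: red, green → 25; orange ×10^3 → 25000 Ω.
R2: white, yellow, brown → 941; brown ×10 → 9410 Ω.
Series: 25000 + 9410 = 34410 Ω.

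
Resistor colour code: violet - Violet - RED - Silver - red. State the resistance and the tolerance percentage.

7.72 Ω ±2%

Violet → 7 (first significant figure)
Violet → 7 (second significant figure)
Red → 2 (third significant figure)
Silver → ×0.01 multiplier
Red → ±2% tolerance
772 × 0.01 = 7.72 Ω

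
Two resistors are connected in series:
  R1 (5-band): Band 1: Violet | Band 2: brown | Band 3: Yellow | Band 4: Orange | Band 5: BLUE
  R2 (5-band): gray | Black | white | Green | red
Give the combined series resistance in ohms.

81614000 Ω

R1: violet, brown, yellow → 714; orange ×10^3 → 714000 Ω.
R2: grey, black, white → 809; green ×10^5 → 80900000 Ω.
Series: 714000 + 80900000 = 81614000 Ω.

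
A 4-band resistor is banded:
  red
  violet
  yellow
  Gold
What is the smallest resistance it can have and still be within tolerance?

Red → 2 (first significant figure)
Violet → 7 (second significant figure)
Yellow → ×10^4 multiplier
Gold → ±5% tolerance
27 × 10000 = 270000 Ω
Smallest = 270000 × (1 − 5/100) = 256500 Ω.

256500 Ω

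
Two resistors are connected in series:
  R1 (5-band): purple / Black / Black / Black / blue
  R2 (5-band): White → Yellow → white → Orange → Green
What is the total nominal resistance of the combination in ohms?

949700 Ω

R1: violet, black, black → 700; black ×1 → 700 Ω.
R2: white, yellow, white → 949; orange ×10^3 → 949000 Ω.
Series: 700 + 949000 = 949700 Ω.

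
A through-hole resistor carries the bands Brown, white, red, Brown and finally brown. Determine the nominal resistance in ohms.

1920 Ω

Brown → 1 (first significant figure)
White → 9 (second significant figure)
Red → 2 (third significant figure)
Brown → ×10 multiplier
192 × 10 = 1920 Ω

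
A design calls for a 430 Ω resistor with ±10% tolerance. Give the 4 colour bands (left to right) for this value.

yellow, orange, brown, silver

430 Ω = 43 × 10^1.
4 → yellow
3 → orange
Multiplier 10^1 → brown.
±10% tolerance → silver.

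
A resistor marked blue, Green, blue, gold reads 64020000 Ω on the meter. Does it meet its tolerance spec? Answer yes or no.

Blue → 6 (first significant figure)
Green → 5 (second significant figure)
Blue → ×10^6 multiplier
Gold → ±5% tolerance
65 × 1000000 = 65000000 Ω
Allowed range: 61750000 Ω to 68250000 Ω.
64020000 Ω lies inside that range.

yes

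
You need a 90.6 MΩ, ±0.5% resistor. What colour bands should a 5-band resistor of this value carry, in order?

white, black, blue, green, green

90600000 Ω = 906 × 10^5.
9 → white
0 → black
6 → blue
Multiplier 10^5 → green.
±0.5% tolerance → green.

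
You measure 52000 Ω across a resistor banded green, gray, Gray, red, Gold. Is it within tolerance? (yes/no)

Green → 5 (first significant figure)
Grey → 8 (second significant figure)
Grey → 8 (third significant figure)
Red → ×10^2 multiplier
Gold → ±5% tolerance
588 × 100 = 58800 Ω
Allowed range: 55860 Ω to 61740 Ω.
52000 Ω lies outside that range.

no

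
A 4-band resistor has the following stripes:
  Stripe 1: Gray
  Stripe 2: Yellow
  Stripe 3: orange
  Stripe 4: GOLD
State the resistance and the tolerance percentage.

84000 Ω ±5%

Grey → 8 (first significant figure)
Yellow → 4 (second significant figure)
Orange → ×10^3 multiplier
Gold → ±5% tolerance
84 × 1000 = 84000 Ω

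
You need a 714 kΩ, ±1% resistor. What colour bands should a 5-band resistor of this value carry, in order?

714000 Ω = 714 × 10^3.
7 → violet
1 → brown
4 → yellow
Multiplier 10^3 → orange.
±1% tolerance → brown.

violet, brown, yellow, orange, brown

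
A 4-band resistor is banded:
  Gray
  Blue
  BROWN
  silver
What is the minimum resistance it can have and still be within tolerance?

774 Ω

Grey → 8 (first significant figure)
Blue → 6 (second significant figure)
Brown → ×10 multiplier
Silver → ±10% tolerance
86 × 10 = 860 Ω
Minimum = 860 × (1 − 10/100) = 774 Ω.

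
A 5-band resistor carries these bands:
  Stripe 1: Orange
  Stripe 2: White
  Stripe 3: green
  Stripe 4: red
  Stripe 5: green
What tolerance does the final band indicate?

±0.5%

The last band, green, is the tolerance band.
Green corresponds to ±0.5%.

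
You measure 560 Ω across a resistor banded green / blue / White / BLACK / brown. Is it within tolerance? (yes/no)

Green → 5 (first significant figure)
Blue → 6 (second significant figure)
White → 9 (third significant figure)
Black → ×1 multiplier
Brown → ±1% tolerance
569 × 1 = 569 Ω
Allowed range: 563.31 Ω to 574.69 Ω.
560 Ω lies outside that range.

no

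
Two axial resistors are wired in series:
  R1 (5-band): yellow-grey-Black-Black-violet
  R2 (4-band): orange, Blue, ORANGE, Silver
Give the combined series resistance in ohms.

R1: yellow, grey, black → 480; black ×1 → 480 Ω.
R2: orange, blue → 36; orange ×10^3 → 36000 Ω.
Series: 480 + 36000 = 36480 Ω.

36480 Ω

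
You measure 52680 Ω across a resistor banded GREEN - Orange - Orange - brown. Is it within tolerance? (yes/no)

yes

Green → 5 (first significant figure)
Orange → 3 (second significant figure)
Orange → ×10^3 multiplier
Brown → ±1% tolerance
53 × 1000 = 53000 Ω
Allowed range: 52470 Ω to 53530 Ω.
52680 Ω lies inside that range.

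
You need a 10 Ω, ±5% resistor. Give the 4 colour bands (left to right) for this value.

10 Ω = 10 × 10^0.
1 → brown
0 → black
Multiplier 10^0 → black.
±5% tolerance → gold.

brown, black, black, gold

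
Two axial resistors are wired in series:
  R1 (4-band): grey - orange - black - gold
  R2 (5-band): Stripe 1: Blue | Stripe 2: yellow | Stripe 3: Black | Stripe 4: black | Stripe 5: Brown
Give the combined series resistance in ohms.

R1: grey, orange → 83; black ×1 → 83 Ω.
R2: blue, yellow, black → 640; black ×1 → 640 Ω.
Series: 83 + 640 = 723 Ω.

723 Ω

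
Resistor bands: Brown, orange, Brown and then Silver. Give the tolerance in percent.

The last band, silver, is the tolerance band.
Silver corresponds to ±10%.

±10%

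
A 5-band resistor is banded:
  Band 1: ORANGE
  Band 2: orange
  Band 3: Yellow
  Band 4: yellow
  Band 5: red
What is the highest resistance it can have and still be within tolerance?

3406800 Ω

Orange → 3 (first significant figure)
Orange → 3 (second significant figure)
Yellow → 4 (third significant figure)
Yellow → ×10^4 multiplier
Red → ±2% tolerance
334 × 10000 = 3340000 Ω
Highest = 3340000 × (1 + 2/100) = 3406800 Ω.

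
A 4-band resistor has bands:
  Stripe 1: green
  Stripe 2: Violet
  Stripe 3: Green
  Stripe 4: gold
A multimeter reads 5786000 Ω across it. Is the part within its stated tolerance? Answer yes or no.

Green → 5 (first significant figure)
Violet → 7 (second significant figure)
Green → ×10^5 multiplier
Gold → ±5% tolerance
57 × 100000 = 5700000 Ω
Allowed range: 5415000 Ω to 5985000 Ω.
5786000 Ω lies inside that range.

yes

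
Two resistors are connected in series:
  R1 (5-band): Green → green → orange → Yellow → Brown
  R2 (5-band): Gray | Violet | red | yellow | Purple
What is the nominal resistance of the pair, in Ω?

R1: green, green, orange → 553; yellow ×10^4 → 5530000 Ω.
R2: grey, violet, red → 872; yellow ×10^4 → 8720000 Ω.
Series: 5530000 + 8720000 = 14250000 Ω.

14250000 Ω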